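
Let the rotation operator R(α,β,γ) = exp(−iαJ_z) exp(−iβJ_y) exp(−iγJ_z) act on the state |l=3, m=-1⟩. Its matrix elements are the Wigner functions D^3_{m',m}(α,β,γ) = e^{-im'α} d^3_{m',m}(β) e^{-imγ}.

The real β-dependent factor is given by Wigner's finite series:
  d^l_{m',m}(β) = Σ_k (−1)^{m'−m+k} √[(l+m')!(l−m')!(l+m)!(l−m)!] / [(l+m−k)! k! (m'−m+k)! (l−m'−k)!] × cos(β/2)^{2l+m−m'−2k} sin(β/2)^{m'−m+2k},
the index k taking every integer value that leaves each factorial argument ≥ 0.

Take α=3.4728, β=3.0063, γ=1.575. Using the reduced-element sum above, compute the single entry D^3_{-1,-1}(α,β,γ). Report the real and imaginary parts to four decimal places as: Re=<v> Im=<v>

Split into d^3_{-1,-1}(β=3.0063) × two z-phases.
Half-angle: c=0.067595, s=0.997713. N=√(2·24·2·24)=48.000000
k∈{0,1,2} keeps every argument non-negative
  k=0: (−1)^0·48.0000/(48)·0.0676^6·0.9977^0 = +0.000000
  k=1: (−1)^1·48.0000/(6)·0.0676^4·0.9977^2 = -0.000166
  k=2: (−1)^2·48.0000/(8)·0.0676^2·0.9977^4 = +0.027164
d^3_{-1,-1}(3.0063) = +0.000000 -0.000166 +0.027164 = +0.026998
Phases: e^{-i·(-1)·3.4728}=-0.945650-0.325185i, e^{-i·(-1)·1.575}=-0.004204+0.999991i ⇒ D=+0.008887-0.025494i

Re=0.0089 Im=-0.0255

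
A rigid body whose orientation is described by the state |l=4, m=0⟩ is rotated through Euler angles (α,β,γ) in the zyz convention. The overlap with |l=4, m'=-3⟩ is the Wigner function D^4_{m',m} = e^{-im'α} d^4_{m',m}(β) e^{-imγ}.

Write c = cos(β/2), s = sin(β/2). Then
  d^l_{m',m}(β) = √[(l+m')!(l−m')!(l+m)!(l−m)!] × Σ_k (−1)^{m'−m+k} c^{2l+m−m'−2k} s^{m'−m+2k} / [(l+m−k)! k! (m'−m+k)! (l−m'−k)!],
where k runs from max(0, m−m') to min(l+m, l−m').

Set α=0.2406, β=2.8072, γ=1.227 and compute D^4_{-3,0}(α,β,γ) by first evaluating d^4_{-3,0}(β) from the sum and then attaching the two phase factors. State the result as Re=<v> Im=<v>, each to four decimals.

Re=-0.0371 Im=-0.0326

First d^4_{-3,0}(β=2.8072), then the phase factors e^{-i(-3)α} and e^{-i(0)γ}:
Half-angle: c=0.166418, s=0.986055. N=√(1·5040·24·24)=1703.830978
k: max(0,(0)−(-3))=3 … min(4+(0),4−(-3))=4
  k=3: (−1)^0·1703.8310/(144)·0.1664^5·0.9861^3 = +0.001448
  k=4: (−1)^1·1703.8310/(144)·0.1664^3·0.9861^5 = -0.050836
d^4_{-3,0}(2.8072) = +0.001448 -0.050836 = -0.049388
Phases: e^{-i·(-3)·0.2406}=+0.750618+0.660737i, e^{-i·(0)·1.227}=+1.000000+0.000000i ⇒ D=-0.037072-0.032633i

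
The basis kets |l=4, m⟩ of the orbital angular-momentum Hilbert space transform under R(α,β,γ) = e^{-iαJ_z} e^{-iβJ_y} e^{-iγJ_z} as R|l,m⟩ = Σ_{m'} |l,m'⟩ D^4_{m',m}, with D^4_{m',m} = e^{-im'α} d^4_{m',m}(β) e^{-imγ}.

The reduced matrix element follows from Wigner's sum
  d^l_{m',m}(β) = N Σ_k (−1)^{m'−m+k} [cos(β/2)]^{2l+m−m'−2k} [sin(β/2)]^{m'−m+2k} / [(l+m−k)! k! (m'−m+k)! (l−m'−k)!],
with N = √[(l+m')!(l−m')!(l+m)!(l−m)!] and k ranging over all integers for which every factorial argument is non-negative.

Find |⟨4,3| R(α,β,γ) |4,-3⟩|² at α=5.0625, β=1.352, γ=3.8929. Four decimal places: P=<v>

P=0.0539

First d^4_{3,-3}(β=1.352), then the phase factors e^{-i(3)α} and e^{-i(-3)γ}:
With c≡cos(β/2)=0.780082 and s≡sin(β/2)=0.625678, N=[5040·1·1·5040]^{1/2}=5040.000000
k∈{0,1} keeps every argument non-negative
  k=0: (−1)^6·5040.0000/(720)·0.7801^2·0.6257^6 = +0.255554
  k=1: (−1)^7·5040.0000/(5040)·0.7801^0·0.6257^8 = -0.023486
d^4_{3,-3}(1.352) = +0.255554 -0.023486 = +0.232068
|D^4_{3,-3}|² = |d^4_{3,-3}(β)|² = (+0.232068)² = 0.053856 (the z-rotation phases have unit modulus)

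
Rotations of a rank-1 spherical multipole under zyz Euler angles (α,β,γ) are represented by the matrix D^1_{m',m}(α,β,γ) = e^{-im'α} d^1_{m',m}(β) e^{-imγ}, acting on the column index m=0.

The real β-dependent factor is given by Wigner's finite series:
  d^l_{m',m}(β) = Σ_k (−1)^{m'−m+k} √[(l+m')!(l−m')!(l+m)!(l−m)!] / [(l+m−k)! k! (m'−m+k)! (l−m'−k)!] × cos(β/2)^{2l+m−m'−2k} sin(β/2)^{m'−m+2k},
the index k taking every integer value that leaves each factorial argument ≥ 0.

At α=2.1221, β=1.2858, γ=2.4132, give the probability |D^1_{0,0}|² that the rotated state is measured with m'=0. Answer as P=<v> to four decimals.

D^1_{0,0}(2.1221,1.2858,2.4132) = e^{-i·0·2.1221}·d^1_{0,0}(1.2858)·e^{-i·0·2.4132}. Compute d first:
c=cos(1.2858/2)=0.800361, s=sin(1.2858/2)=0.599519; N=√[1·1·1·1]=1.000000
k∈{0,1} keeps every argument non-negative
  k=0: (−1)^0·1.0000/(1)·0.8004^2·0.5995^0 = +0.640577
  k=1: (−1)^1·1.0000/(1)·0.8004^0·0.5995^2 = -0.359423
d^1_{0,0}(1.2858) = +0.640577 -0.359423 = +0.281154
|D^1_{0,0}|² = |d^1_{0,0}(β)|² = (+0.281154)² = 0.079048 (the z-rotation phases have unit modulus)

P=0.0790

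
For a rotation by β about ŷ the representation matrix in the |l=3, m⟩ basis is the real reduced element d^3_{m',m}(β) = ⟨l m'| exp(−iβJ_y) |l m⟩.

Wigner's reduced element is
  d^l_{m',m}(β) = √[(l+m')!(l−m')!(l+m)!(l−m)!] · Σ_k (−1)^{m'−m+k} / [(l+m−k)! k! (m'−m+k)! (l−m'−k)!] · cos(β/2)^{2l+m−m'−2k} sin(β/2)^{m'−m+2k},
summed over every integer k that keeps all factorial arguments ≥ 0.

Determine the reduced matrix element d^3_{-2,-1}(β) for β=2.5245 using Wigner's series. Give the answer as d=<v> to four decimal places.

d=-0.1454

d^3_{-2,-1}(β=2.5245) via Wigner's sum:
Half-angle: c=0.303674, s=0.952776. N=√(1·120·2·24)=75.894664
k∈{1,2} keeps every argument non-negative
  k=1: (−1)^0·75.8947/(24)·0.3037^5·0.9528^1 = +0.007781
  k=2: (−1)^1·75.8947/(12)·0.3037^3·0.9528^3 = -0.153188
d^3_{-2,-1}(2.5245) = +0.007781 -0.153188 = -0.145407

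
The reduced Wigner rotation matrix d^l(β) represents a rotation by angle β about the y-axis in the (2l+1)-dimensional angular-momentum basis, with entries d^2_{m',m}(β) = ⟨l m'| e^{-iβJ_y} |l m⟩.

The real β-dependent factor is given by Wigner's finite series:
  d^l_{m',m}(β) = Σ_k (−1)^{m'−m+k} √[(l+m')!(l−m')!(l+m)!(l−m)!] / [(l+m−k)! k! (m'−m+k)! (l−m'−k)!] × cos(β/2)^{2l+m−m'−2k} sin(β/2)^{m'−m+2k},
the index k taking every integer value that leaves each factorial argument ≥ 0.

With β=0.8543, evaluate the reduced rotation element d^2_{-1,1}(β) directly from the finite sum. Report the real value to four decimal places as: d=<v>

d=0.3971

d^2_{-1,1}(β=0.8543) via Wigner's sum:
With c≡cos(β/2)=0.910150 and s≡sin(β/2)=0.414279, N=[1·6·6·1]^{1/2}=6.000000
k∈{2,3} keeps every argument non-negative
  k=2: (−1)^0·6.0000/(2)·0.9102^2·0.4143^2 = +0.426513
  k=3: (−1)^1·6.0000/(6)·0.9102^0·0.4143^4 = -0.029456
d^2_{-1,1}(0.8543) = +0.426513 -0.029456 = +0.397057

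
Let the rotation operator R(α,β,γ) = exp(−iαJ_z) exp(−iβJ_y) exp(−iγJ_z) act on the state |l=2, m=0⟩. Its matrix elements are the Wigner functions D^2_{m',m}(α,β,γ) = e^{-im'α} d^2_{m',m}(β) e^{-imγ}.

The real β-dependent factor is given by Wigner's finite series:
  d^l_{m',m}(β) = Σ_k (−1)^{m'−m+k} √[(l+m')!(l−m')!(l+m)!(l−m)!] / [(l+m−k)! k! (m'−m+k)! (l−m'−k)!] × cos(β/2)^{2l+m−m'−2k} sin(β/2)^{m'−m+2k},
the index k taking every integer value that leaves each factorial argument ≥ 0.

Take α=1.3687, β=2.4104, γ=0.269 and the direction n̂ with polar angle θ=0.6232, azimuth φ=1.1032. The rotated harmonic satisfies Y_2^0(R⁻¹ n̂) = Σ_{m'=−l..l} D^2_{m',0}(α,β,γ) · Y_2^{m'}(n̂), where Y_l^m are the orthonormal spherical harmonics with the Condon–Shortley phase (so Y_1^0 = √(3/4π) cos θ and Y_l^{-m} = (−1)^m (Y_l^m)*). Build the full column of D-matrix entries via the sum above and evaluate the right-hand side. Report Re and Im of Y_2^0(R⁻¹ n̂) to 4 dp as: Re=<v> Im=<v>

Re=-0.2660 Im=0.0000

Need the full column D^2_{m',0} for m'=−2..2 at α=1.3687, β=2.4104, γ=0.269.
cos(β/2)=0.357506, sin(β/2)=0.933911
d^2_{-2,0}: single k=2 term ⇒ +0.273057;  D = -0.251054+0.107387i
d^2_{-1,0}: k∈[1..2] ⇒ +0.104528 -0.713305 = -0.608777;  D = -0.122196-0.596387i
d^2_{0,0}: k∈[0..2] ⇒ +0.016336 -0.445901 +0.760714 = +0.331149;  D = +0.331149+0.000000i
d^2_{1,0}: k∈[0..1] ⇒ -0.104528 +0.713305 = +0.608777;  D = +0.122196-0.596387i
d^2_{2,0}: single k=0 term ⇒ +0.273057;  D = -0.251054-0.107387i
Y_2^{m'}(θ=0.6232,φ=1.1032) and Σ D·Y over m':
  (-0.2511+0.1074i)·(-0.0781-0.1059i)  (-0.1222-0.5964i)·(+0.1650-0.3268i)  (+0.3311+0.0000i)·(+0.3085+0.0000i)  (+0.1222-0.5964i)·(-0.1650-0.3268i)  (-0.2511-0.1074i)·(-0.0781+0.1059i)
Y_2^0(R⁻¹ n̂) = -0.266044-0.000000i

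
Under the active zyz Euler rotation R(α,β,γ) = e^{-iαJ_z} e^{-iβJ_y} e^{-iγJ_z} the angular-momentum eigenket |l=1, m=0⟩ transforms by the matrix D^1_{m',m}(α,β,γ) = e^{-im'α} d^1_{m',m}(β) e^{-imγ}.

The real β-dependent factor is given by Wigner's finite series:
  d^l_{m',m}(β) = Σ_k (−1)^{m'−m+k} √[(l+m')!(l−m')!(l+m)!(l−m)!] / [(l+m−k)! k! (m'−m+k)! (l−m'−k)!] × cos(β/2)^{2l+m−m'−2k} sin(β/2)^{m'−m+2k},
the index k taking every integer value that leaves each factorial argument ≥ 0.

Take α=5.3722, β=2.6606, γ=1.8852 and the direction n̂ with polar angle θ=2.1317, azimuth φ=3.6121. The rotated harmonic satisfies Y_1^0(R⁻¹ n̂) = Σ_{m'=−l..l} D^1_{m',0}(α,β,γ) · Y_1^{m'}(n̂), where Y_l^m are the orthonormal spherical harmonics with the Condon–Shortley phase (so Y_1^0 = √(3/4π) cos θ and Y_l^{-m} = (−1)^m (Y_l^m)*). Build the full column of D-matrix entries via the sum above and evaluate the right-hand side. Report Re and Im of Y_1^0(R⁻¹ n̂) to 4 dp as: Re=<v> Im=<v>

Re=0.1944 Im=0.0000

Need the full column D^1_{m',0} for m'=−1..1 at α=5.3722, β=2.6606, γ=1.8852.
cos(β/2)=0.238185, sin(β/2)=0.971220
d^1_{-1,0}: single k=1 term ⇒ +0.327150;  D = +0.200532-0.258484i
d^1_{0,0}: k∈[0..1] ⇒ +0.056732 -0.943268 = -0.886536;  D = -0.886536+0.000000i
d^1_{1,0}: single k=0 term ⇒ -0.327150;  D = -0.200532-0.258484i
Y_1^{m'}(θ=2.1317,φ=3.6121) and Σ D·Y over m':
  (+0.2005-0.2585i)·(-0.2608+0.1326i)  (-0.8865+0.0000i)·(-0.2599+0.0000i)  (-0.2005-0.2585i)·(+0.2608+0.1326i)
Y_1^0(R⁻¹ n̂) = +0.194402+0.000000i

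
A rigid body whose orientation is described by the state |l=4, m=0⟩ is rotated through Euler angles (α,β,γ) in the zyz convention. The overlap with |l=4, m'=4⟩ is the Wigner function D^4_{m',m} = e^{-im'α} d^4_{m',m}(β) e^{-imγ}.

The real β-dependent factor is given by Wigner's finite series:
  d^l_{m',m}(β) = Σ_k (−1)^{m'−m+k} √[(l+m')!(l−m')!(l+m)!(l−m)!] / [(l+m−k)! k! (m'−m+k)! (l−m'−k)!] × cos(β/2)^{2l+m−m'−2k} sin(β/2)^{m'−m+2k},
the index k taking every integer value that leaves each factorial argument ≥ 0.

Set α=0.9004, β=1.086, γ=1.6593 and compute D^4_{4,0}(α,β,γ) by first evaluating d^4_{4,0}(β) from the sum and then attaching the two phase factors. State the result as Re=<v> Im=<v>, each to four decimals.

D^4_{4,0}(0.9004,1.086,1.6593) = e^{-i·4·0.9004}·d^4_{4,0}(1.086)·e^{-i·0·1.6593}. Compute d first:
Half-angle: c=0.856162, s=0.516707. N=√(40320·1·24·24)=4819.161753
k: max(0,(0)−(4))=0 … min(4+(0),4−(4))=0
  k=0: (−1)^4·4819.1618/(576)·0.8562^4·0.5167^4 = +0.320443
d^4_{4,0}(1.086) = +0.320443
Phases: e^{-i·(4)·0.9004}=-0.896049+0.443955i, e^{-i·(0)·1.6593}=+1.000000+0.000000i ⇒ D=-0.287132+0.142262i

Re=-0.2871 Im=0.1423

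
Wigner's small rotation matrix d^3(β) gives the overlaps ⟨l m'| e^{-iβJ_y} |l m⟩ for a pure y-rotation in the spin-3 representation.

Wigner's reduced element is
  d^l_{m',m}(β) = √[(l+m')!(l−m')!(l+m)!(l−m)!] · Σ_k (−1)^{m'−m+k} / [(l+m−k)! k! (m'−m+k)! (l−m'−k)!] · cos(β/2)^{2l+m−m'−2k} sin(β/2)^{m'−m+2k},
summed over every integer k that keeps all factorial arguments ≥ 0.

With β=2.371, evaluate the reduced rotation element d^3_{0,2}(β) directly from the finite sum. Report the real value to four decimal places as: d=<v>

d^3_{0,2}(β=2.371) via Wigner's sum:
Half-angle: c=0.375834, s=0.926687. N=√(6·6·120·1)=65.726707
k∈{2,3} keeps every argument non-negative
  k=2: (−1)^0·65.7267/(12)·0.3758^4·0.9267^2 = +0.093845
  k=3: (−1)^1·65.7267/(12)·0.3758^2·0.9267^4 = -0.570538
d^3_{0,2}(2.371) = +0.093845 -0.570538 = -0.476693

d=-0.4767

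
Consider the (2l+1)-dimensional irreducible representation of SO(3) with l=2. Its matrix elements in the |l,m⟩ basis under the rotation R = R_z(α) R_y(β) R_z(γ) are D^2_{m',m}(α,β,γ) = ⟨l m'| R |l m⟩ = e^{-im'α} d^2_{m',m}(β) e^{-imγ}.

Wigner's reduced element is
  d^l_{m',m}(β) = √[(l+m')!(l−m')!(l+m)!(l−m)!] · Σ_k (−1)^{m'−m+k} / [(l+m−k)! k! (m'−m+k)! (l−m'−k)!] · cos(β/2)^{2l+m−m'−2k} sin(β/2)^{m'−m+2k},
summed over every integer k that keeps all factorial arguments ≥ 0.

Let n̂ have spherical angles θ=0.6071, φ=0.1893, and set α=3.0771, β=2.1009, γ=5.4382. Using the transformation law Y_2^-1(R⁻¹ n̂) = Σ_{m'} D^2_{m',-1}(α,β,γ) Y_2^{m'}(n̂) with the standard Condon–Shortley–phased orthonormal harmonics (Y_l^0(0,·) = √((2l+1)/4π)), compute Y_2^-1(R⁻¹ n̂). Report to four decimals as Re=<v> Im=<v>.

Need the full column D^2_{m',-1} for m'=−2..2 at α=3.0771, β=2.1009, γ=5.4382.
cos(β/2)=0.497181, sin(β/2)=0.867647
d^2_{-2,-1}: single k=1 term ⇒ +0.213263;  D = +0.119858-0.176395i
d^2_{-1,-1}: k∈[0..1] ⇒ +0.061102 -0.558259 = -0.497157;  D = +0.305333-0.392348i
d^2_{0,-1}: k∈[0..1] ⇒ -0.261193 +0.795461 = +0.534269;  D = +0.354617-0.399612i
d^2_{1,-1}: k∈[0..1] ⇒ +0.558259 -0.566725 = -0.008466;  D = +0.006016-0.005957i
d^2_{2,-1}: single k=0 term ⇒ -0.649492;  D = -0.490001+0.426308i
Y_2^{m'}(θ=0.6071,φ=0.1893) and Σ D·Y over m':
  (+0.1199-0.1764i)·(+0.1168-0.0465i)  (+0.3053-0.3923i)·(+0.3555-0.0681i)  (+0.3546-0.3996i)·(+0.3228+0.0000i)  (+0.0060-0.0060i)·(-0.3555-0.0681i)  (-0.4900+0.4263i)·(+0.1168+0.0465i)
Y_2^-1(R⁻¹ n̂) = +0.122523-0.286730i

Re=0.1225 Im=-0.2867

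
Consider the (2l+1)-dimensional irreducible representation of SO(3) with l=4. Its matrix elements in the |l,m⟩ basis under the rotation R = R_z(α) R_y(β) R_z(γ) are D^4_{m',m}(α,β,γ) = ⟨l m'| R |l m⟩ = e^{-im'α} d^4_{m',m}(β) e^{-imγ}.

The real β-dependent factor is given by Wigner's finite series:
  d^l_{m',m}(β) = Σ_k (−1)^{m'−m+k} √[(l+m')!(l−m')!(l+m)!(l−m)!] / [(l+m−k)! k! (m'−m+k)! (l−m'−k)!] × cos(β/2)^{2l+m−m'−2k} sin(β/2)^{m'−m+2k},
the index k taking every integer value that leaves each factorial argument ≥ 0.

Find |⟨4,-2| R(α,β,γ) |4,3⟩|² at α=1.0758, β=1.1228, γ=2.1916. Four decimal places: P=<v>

D^4_{-2,3}(1.0758,1.1228,2.1916) = e^{-i·-2·1.0758}·d^4_{-2,3}(1.1228)·e^{-i·3·2.1916}. Compute d first:
c=cos(1.1228/2)=0.846511, s=sin(1.1228/2)=0.532372; N=√[2·720·5040·1]=2693.993318
k: max(0,(3)−(-2))=5 … min(4+(3),4−(-2))=6
  k=5: (−1)^0·2693.9933/(240)·0.8465^3·0.5324^5 = +0.291178
  k=6: (−1)^1·2693.9933/(720)·0.8465^1·0.5324^7 = -0.038389
d^4_{-2,3}(1.1228) = +0.291178 -0.038389 = +0.252789
|D^4_{-2,3}|² = |d^4_{-2,3}(β)|² = (+0.252789)² = 0.063902 (the z-rotation phases have unit modulus)

P=0.0639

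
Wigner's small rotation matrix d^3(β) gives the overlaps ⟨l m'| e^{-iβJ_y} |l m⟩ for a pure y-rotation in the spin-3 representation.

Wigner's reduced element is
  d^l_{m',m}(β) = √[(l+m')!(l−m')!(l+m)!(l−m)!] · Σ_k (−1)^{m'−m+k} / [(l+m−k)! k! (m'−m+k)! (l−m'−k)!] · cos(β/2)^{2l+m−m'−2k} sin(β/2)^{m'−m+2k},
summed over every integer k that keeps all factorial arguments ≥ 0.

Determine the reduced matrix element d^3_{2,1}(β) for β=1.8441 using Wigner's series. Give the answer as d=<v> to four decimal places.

d=0.5029

d^3_{2,1}(β=1.8441) via Wigner's sum:
c=cos(1.8441/2)=0.604188, s=sin(1.8441/2)=0.796842; N=√[120·1·24·2]=75.894664
k: max(0,(1)−(2))=0 … min(3+(1),3−(2))=1
  k=0: (−1)^1·75.8947/(24)·0.6042^5·0.7968^1 = -0.202877
  k=1: (−1)^2·75.8947/(12)·0.6042^3·0.7968^3 = +0.705769
d^3_{2,1}(1.8441) = -0.202877 +0.705769 = +0.502892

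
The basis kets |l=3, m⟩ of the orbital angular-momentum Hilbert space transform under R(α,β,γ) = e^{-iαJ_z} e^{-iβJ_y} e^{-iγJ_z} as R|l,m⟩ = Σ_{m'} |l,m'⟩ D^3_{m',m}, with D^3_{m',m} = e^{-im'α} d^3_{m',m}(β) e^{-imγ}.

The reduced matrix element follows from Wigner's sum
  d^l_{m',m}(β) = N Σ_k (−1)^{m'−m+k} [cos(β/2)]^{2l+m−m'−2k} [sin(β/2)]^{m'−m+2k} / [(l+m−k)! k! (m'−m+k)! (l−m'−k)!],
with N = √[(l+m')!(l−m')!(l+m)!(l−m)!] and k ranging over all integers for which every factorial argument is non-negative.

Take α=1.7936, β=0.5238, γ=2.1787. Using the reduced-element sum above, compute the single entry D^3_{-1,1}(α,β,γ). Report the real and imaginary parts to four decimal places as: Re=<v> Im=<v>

Re=0.2937 Im=-0.1190

D^3_{-1,1}(1.7936,0.5238,2.1787) = e^{-i·-1·1.7936}·d^3_{-1,1}(0.5238)·e^{-i·1·2.1787}. Compute d first:
c=cos(0.5238/2)=0.965900, s=sin(0.5238/2)=0.258916; N=√[2·24·24·2]=48.000000
k∈{2,3,4} keeps every argument non-negative
  k=2: (−1)^0·48.0000/(8)·0.9659^4·0.2589^2 = +0.350105
  k=3: (−1)^1·48.0000/(6)·0.9659^2·0.2589^4 = -0.033542
  k=4: (−1)^2·48.0000/(48)·0.9659^0·0.2589^6 = +0.000301
d^3_{-1,1}(0.5238) = +0.350105 -0.033542 +0.000301 = +0.316864
Phases: e^{-i·(-1)·1.7936}=-0.220965+0.975282i, e^{-i·(1)·2.1787}=-0.571148-0.820847i ⇒ D=+0.293657-0.119030i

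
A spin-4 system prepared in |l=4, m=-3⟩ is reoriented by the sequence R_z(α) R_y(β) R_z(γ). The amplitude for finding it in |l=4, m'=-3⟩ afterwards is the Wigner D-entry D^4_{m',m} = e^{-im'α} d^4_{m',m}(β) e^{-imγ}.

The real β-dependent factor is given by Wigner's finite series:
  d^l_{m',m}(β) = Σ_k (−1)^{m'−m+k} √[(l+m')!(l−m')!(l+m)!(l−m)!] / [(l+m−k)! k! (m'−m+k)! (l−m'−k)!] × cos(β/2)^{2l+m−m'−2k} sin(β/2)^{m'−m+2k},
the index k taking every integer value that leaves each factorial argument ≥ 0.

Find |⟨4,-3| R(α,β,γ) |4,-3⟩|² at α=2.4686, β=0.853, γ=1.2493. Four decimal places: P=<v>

Split into d^4_{-3,-3}(β=0.853) × two z-phases.
Half-angle: c=0.910419, s=0.413687. N=√(1·5040·1·5040)=5040.000000
Admissible k: 0..1 (factorial args all ≥0)
  k=0: (−1)^0·5040.0000/(5040)·0.9104^8·0.4137^0 = +0.471988
  k=1: (−1)^1·5040.0000/(720)·0.9104^6·0.4137^2 = -0.682166
d^4_{-3,-3}(0.853) = +0.471988 -0.682166 = -0.210178
|D^4_{-3,-3}|² = |d^4_{-3,-3}(β)|² = (-0.210178)² = 0.044175 (the z-rotation phases have unit modulus)

P=0.0442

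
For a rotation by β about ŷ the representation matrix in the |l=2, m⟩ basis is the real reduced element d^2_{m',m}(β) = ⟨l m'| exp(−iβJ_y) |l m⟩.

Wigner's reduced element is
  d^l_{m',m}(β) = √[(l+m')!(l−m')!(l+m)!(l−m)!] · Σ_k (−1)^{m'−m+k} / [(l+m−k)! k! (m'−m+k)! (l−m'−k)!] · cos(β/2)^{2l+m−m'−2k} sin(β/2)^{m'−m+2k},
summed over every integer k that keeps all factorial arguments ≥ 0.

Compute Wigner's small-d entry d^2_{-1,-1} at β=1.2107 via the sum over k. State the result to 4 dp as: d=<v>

d^2_{-1,-1}(β=1.2107) via Wigner's sum:
Half-angle: c=0.822303, s=0.569050. N=√(1·6·1·6)=6.000000
k: max(0,(-1)−(-1))=0 … min(2+(-1),2−(-1))=1
  k=0: (−1)^0·6.0000/(6)·0.8223^4·0.5690^0 = +0.457222
  k=1: (−1)^1·6.0000/(2)·0.8223^2·0.5690^2 = -0.656880
d^2_{-1,-1}(1.2107) = +0.457222 -0.656880 = -0.199657

d=-0.1997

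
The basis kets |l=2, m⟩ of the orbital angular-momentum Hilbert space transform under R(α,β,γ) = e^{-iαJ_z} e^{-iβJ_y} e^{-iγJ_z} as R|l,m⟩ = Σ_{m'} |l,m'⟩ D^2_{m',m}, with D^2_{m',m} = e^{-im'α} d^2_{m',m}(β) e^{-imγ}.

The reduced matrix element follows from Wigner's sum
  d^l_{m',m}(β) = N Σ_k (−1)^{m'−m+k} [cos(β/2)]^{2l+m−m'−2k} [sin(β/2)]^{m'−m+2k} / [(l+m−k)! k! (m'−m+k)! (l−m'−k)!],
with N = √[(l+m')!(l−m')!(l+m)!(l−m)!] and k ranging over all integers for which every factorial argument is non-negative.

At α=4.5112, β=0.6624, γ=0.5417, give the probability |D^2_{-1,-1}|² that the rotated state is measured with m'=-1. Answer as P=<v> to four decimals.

P=0.2663

First d^2_{-1,-1}(β=0.6624), then the phase factors e^{-i(-1)α} and e^{-i(-1)γ}:
Half-angle: c=0.945653, s=0.325178. N=√(1·6·1·6)=6.000000
The bounds max(0,m−m')=0 and min(l+m,l−m')=1 give 2 terms
  k=0: (−1)^0·6.0000/(6)·0.9457^4·0.3252^0 = +0.799700
  k=1: (−1)^1·6.0000/(2)·0.9457^2·0.3252^2 = -0.283679
d^2_{-1,-1}(0.6624) = +0.799700 -0.283679 = +0.516021
|D^2_{-1,-1}|² = |d^2_{-1,-1}(β)|² = (+0.516021)² = 0.266277 (the z-rotation phases have unit modulus)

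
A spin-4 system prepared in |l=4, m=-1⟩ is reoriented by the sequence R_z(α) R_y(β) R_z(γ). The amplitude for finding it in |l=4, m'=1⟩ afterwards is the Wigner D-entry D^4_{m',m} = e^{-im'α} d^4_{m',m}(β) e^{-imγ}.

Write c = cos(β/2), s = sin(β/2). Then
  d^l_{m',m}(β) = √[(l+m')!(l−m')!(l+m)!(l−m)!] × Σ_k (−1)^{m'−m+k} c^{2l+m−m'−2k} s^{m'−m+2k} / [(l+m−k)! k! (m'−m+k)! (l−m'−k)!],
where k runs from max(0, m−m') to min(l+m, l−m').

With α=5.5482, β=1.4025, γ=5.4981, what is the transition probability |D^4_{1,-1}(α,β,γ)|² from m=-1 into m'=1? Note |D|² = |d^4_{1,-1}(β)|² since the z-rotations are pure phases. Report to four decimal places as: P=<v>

P=0.1168

D^4_{1,-1}(5.5482,1.4025,5.4981) = e^{-i·1·5.5482}·d^4_{1,-1}(1.4025)·e^{-i·-1·5.4981}. Compute d first:
Half-angle: c=0.764036, s=0.645173. N=√(120·6·6·120)=720.000000
The bounds max(0,m−m')=0 and min(l+m,l−m')=3 give 4 terms
  k=0: (−1)^2·720.0000/(72)·0.7640^6·0.6452^2 = +0.828012
  k=1: (−1)^3·720.0000/(24)·0.7640^4·0.6452^4 = -1.771261
  k=2: (−1)^4·720.0000/(48)·0.7640^2·0.6452^6 = +0.631506
  k=3: (−1)^5·720.0000/(720)·0.7640^0·0.6452^8 = -0.030020
d^4_{1,-1}(1.4025) = +0.828012 -1.771261 +0.631506 -0.030020 = -0.341763
|D^4_{1,-1}|² = |d^4_{1,-1}(β)|² = (-0.341763)² = 0.116802 (the z-rotation phases have unit modulus)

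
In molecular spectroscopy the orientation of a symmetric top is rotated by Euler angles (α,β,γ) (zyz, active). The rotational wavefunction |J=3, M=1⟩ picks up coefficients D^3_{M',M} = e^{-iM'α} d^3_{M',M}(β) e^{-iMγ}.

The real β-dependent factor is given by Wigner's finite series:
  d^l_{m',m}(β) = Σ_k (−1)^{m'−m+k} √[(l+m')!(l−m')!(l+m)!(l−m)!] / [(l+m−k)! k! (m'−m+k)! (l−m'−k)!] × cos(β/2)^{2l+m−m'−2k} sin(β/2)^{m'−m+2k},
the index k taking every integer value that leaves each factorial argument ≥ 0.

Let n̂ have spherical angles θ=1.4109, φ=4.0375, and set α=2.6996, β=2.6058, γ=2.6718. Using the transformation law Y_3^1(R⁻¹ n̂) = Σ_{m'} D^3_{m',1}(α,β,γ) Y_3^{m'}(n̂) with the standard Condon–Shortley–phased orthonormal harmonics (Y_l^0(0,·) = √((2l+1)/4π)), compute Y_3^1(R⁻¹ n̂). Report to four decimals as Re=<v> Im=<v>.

Re=0.2200 Im=-0.2358

Need the full column D^3_{m',1} for m'=−3..3 at α=2.6996, β=2.6058, γ=2.6718.
cos(β/2)=0.264703, sin(β/2)=0.964330
d^3_{-3,1}: single k=4 term ⇒ +0.234675;  D = +0.153788-0.177261i
d^3_{-2,1}: k∈[3..4] ⇒ +0.105193 -0.698052 = -0.592859;  D = +0.542728-0.238597i
d^3_{-1,1}: k∈[2..4] ⇒ +0.027393 -0.484743 +0.804181 = +0.346831;  D = +0.346697+0.009641i
d^3_{0,1}: k∈[1..3] ⇒ +0.004341 -0.172849 +0.764677 = +0.596169;  D = -0.531582-0.269887i
d^3_{1,1}: k∈[0..2] ⇒ +0.000344 -0.036524 +0.363557 = +0.327377;  D = +0.200465+0.258824i
d^3_{2,1}: k∈[0..1] ⇒ -0.003963 +0.105193 = +0.101230;  D = -0.021797-0.098855i
d^3_{3,1}: single k=0 term ⇒ +0.017682;  D = -0.003945+0.017237i
Y_3^{m'}(θ=1.4109,φ=4.0375) and Σ D·Y over m':
  (+0.1538-0.1773i)·(+0.3608+0.1760i)  (+0.5427-0.2386i)·(-0.0348-0.1547i)  (+0.3467+0.0096i)·(+0.1741-0.2175i)  (-0.5316-0.2699i)·(-0.1707+0.0000i)  (+0.2005+0.2588i)·(-0.1741-0.2175i)  (-0.0218-0.0989i)·(-0.0348+0.1547i)  (-0.0039+0.0172i)·(-0.3608+0.1760i)
Y_3^1(R⁻¹ n̂) = +0.219953-0.235754i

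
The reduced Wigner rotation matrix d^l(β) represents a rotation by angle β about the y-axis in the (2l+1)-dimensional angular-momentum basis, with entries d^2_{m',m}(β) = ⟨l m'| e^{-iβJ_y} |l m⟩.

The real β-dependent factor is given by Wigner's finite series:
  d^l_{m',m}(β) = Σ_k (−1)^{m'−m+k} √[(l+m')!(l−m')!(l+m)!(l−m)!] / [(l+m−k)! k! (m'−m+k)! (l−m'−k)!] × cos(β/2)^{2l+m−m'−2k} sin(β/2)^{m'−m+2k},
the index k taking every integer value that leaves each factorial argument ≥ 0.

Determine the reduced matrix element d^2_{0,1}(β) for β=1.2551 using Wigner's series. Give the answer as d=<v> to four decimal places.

d^2_{0,1}(β=1.2551) via Wigner's sum:
c=cos(1.2551/2)=0.809468, s=sin(1.2551/2)=0.587163; N=√[2·2·6·1]=4.898979
k∈{1,2} keeps every argument non-negative
  k=1: (−1)^0·4.8990/(2)·0.8095^3·0.5872^1 = +0.762842
  k=2: (−1)^1·4.8990/(2)·0.8095^1·0.5872^3 = -0.401377
d^2_{0,1}(1.2551) = +0.762842 -0.401377 = +0.361465

d=0.3615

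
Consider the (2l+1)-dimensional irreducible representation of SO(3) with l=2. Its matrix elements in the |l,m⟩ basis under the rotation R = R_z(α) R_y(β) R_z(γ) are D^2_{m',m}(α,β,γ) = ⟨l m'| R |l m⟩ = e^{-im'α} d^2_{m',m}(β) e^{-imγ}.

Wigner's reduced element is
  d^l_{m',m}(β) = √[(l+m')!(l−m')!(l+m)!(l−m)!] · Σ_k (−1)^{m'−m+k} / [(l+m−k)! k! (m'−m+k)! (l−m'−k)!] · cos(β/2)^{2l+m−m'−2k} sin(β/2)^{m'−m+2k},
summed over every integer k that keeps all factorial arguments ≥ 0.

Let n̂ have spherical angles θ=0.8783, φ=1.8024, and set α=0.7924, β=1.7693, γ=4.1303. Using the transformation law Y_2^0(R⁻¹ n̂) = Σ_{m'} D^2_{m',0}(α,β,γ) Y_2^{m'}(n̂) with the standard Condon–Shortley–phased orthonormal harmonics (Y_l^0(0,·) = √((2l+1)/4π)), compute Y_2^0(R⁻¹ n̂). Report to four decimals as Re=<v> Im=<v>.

Re=-0.2436 Im=0.0000

Need the full column D^2_{m',0} for m'=−2..2 at α=0.7924, β=1.7693, γ=4.1303.
cos(β/2)=0.633560, sin(β/2)=0.773693
d^2_{-2,0}: single k=2 term ⇒ +0.588558;  D = -0.008242+0.588500i
d^2_{-1,0}: k∈[1..2] ⇒ +0.481957 -0.718737 = -0.236780;  D = -0.166252-0.168597i
d^2_{0,0}: k∈[0..2] ⇒ +0.161121 -0.961111 +0.358324 = -0.441667;  D = -0.441667+0.000000i
d^2_{1,0}: k∈[0..1] ⇒ -0.481957 +0.718737 = +0.236780;  D = +0.166252-0.168597i
d^2_{2,0}: single k=0 term ⇒ +0.588558;  D = -0.008242-0.588500i
Y_2^{m'}(θ=0.8783,φ=1.8024) and Σ D·Y over m':
  (-0.0082+0.5885i)·(-0.2047+0.1022i)  (-0.1663-0.1686i)·(-0.0871-0.3695i)  (-0.4417+0.0000i)·(+0.0703+0.0000i)  (+0.1663-0.1686i)·(+0.0871-0.3695i)  (-0.0082-0.5885i)·(-0.2047-0.1022i)
Y_2^0(R⁻¹ n̂) = -0.243626+0.000000i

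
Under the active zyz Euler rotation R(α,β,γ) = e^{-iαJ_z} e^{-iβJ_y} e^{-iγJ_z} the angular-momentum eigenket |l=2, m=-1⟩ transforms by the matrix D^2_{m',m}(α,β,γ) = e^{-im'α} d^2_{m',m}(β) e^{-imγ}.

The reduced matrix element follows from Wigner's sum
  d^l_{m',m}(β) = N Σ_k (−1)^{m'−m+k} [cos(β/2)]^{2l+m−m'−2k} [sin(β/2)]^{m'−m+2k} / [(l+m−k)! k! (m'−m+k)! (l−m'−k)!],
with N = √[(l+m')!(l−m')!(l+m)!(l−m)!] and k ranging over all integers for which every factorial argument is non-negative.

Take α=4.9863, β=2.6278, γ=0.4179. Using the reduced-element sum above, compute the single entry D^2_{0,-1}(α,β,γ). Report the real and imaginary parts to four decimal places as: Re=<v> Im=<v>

First d^2_{0,-1}(β=2.6278), then the phase factors e^{-i(0)α} and e^{-i(-1)γ}:
With c≡cos(β/2)=0.254080 and s≡sin(β/2)=0.967183, N=[2·2·1·6]^{1/2}=4.898979
k: max(0,(-1)−(0))=0 … min(2+(-1),2−(0))=1
  k=0: (−1)^1·4.8990/(2)·0.2541^3·0.9672^1 = -0.038859
  k=1: (−1)^2·4.8990/(2)·0.2541^1·0.9672^3 = +0.563083
d^2_{0,-1}(2.6278) = -0.038859 +0.563083 = +0.524223
Attach z-rotation phases: D = e^{-i(0)(4.9863)}·(+0.524223)·e^{-i(-1)(0.4179)} = +0.479110+0.212752i

Re=0.4791 Im=0.2128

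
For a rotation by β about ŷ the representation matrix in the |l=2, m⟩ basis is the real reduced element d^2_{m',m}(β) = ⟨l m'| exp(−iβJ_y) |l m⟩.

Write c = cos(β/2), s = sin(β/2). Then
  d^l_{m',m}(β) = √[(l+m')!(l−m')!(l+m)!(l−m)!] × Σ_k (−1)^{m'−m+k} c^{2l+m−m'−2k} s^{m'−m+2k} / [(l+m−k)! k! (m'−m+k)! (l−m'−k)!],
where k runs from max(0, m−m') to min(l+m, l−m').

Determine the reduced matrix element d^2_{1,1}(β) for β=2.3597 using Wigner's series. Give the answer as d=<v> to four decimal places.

d=-0.3513

d^2_{1,1}(β=2.3597) via Wigner's sum:
With c≡cos(β/2)=0.381064 and s≡sin(β/2)=0.924549, N=[6·1·6·1]^{1/2}=6.000000
k∈{0,1} keeps every argument non-negative
  k=0: (−1)^0·6.0000/(6)·0.3811^4·0.9245^0 = +0.021086
  k=1: (−1)^1·6.0000/(2)·0.3811^2·0.9245^2 = -0.372371
d^2_{1,1}(2.3597) = +0.021086 -0.372371 = -0.351285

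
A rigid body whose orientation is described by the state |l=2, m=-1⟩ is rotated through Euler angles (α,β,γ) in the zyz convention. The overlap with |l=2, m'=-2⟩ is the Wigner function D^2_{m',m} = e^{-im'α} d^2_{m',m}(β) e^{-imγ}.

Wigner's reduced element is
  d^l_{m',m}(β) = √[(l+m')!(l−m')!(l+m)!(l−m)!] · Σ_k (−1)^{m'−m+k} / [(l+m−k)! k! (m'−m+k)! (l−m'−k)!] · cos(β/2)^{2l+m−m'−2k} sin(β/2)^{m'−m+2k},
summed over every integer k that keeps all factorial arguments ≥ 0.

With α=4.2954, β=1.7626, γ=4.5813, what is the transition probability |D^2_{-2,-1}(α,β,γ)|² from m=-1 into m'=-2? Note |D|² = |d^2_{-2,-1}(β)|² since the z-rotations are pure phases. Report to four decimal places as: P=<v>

P=0.1578

First d^2_{-2,-1}(β=1.7626), then the phase factors e^{-i(-2)α} and e^{-i(-1)γ}:
c=cos(1.7626/2)=0.636149, s=sin(1.7626/2)=0.771567; N=√[1·24·1·6]=12.000000
k∈{1} keeps every argument non-negative
  k=1: (−1)^0·12.0000/(6)·0.6361^3·0.7716^1 = +0.397264
d^2_{-2,-1}(1.7626) = +0.397264
|D^2_{-2,-1}|² = |d^2_{-2,-1}(β)|² = (+0.397264)² = 0.157819 (the z-rotation phases have unit modulus)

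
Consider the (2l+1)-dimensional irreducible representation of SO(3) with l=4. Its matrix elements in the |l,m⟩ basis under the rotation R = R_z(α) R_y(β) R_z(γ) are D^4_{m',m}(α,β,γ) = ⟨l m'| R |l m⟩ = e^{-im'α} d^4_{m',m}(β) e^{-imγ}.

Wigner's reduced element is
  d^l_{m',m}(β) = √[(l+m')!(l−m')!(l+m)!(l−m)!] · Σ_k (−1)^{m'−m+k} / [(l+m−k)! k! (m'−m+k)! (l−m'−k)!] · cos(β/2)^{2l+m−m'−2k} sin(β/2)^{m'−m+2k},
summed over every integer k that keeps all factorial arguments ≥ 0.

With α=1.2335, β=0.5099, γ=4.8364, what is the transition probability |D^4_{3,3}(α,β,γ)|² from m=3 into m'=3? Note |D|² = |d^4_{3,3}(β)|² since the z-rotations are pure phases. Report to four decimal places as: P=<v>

P=0.1626

D^4_{3,3}(1.2335,0.5099,4.8364) = e^{-i·3·1.2335}·d^4_{3,3}(0.5099)·e^{-i·3·4.8364}. Compute d first:
c=cos(0.5099/2)=0.967676, s=sin(0.5099/2)=0.252197; N=√[5040·1·5040·1]=5040.000000
k: max(0,(3)−(3))=0 … min(4+(3),4−(3))=1
  k=0: (−1)^0·5040.0000/(5040)·0.9677^8·0.2522^0 = +0.768846
  k=1: (−1)^1·5040.0000/(720)·0.9677^6·0.2522^2 = -0.365559
d^4_{3,3}(0.5099) = +0.768846 -0.365559 = +0.403287
|D^4_{3,3}|² = |d^4_{3,3}(β)|² = (+0.403287)² = 0.162640 (the z-rotation phases have unit modulus)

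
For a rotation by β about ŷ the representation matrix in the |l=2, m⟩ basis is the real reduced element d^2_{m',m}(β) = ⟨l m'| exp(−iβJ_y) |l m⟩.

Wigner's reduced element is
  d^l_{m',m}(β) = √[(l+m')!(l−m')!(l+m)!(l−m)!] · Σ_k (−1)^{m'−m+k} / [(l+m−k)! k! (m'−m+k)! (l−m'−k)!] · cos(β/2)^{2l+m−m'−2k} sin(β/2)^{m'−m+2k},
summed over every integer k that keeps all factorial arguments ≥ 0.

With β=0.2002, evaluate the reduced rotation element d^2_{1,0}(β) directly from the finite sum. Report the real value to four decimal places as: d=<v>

d^2_{1,0}(β=0.2002) via Wigner's sum:
Half-angle: c=0.994994, s=0.099933. N=√(6·1·2·2)=4.898979
The bounds max(0,m−m')=0 and min(l+m,l−m')=1 give 2 terms
  k=0: (−1)^1·4.8990/(2)·0.9950^3·0.0999^1 = -0.241127
  k=1: (−1)^2·4.8990/(2)·0.9950^1·0.0999^3 = +0.002432
d^2_{1,0}(0.2002) = -0.241127 +0.002432 = -0.238695

d=-0.2387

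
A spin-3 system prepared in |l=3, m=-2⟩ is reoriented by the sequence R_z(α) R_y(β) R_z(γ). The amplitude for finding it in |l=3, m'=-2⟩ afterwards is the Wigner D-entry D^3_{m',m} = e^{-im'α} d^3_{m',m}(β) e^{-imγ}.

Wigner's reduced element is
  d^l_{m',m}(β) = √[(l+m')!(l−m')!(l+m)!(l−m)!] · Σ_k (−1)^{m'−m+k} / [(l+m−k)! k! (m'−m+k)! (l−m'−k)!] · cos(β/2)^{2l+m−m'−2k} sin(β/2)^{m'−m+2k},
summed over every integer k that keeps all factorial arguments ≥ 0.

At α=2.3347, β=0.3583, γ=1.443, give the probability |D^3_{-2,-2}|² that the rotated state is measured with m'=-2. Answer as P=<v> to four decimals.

D^3_{-2,-2}(2.3347,0.3583,1.443) = e^{-i·-2·2.3347}·d^3_{-2,-2}(0.3583)·e^{-i·-2·1.443}. Compute d first:
With c≡cos(β/2)=0.983996 and s≡sin(β/2)=0.178193, N=[1·120·1·120]^{1/2}=120.000000
Admissible k: 0..1 (factorial args all ≥0)
  k=0: (−1)^0·120.0000/(120)·0.9840^6·0.1782^0 = +0.907734
  k=1: (−1)^1·120.0000/(24)·0.9840^4·0.1782^2 = -0.148842
d^3_{-2,-2}(0.3583) = +0.907734 -0.148842 = +0.758892
|D^3_{-2,-2}|² = |d^3_{-2,-2}(β)|² = (+0.758892)² = 0.575918 (the z-rotation phases have unit modulus)

P=0.5759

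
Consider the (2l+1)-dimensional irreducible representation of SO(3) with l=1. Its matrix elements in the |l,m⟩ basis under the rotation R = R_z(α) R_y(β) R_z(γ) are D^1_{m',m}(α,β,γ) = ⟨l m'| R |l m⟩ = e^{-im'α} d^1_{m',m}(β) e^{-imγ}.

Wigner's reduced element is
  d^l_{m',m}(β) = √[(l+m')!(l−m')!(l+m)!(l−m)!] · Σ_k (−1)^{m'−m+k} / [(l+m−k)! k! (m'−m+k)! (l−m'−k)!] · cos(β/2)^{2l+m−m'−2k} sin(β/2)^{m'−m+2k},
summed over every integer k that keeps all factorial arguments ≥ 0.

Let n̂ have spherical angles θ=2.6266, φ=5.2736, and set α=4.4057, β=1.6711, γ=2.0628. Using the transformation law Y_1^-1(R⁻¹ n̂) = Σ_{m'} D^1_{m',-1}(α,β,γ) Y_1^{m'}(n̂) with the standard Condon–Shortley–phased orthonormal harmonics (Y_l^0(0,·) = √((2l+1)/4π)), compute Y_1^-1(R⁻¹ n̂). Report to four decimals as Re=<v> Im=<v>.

Re=-0.0217 Im=0.3153

Need the full column D^1_{m',-1} for m'=−1..1 at α=4.4057, β=1.6711, γ=2.0628.
cos(β/2)=0.670770, sin(β/2)=0.741666
d^1_{-1,-1}: single k=0 term ⇒ +0.449932;  D = +0.442229+0.082903i
d^1_{0,-1}: single k=0 term ⇒ -0.703553;  D = +0.332353-0.620103i
d^1_{1,-1}: single k=0 term ⇒ +0.550068;  D = -0.383751-0.394093i
Y_1^{m'}(θ=2.6266,φ=5.2736) and Σ D·Y over m':
  (+0.4422+0.0829i)·(+0.0906+0.1441i)  (+0.3324-0.6201i)·(-0.4252+0.0000i)  (-0.3838-0.3941i)·(-0.0906+0.1441i)
Y_1^-1(R⁻¹ n̂) = -0.021691+0.315309i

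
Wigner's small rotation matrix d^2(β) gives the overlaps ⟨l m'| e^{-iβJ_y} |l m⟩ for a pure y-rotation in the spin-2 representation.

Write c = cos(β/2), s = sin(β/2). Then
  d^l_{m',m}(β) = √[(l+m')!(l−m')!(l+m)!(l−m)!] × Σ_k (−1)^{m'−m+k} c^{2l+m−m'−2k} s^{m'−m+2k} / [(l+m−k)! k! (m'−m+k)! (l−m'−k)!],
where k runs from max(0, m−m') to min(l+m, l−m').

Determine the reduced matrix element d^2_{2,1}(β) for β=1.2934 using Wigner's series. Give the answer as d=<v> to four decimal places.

d=-0.6126

d^2_{2,1}(β=1.2934) via Wigner's sum:
c=cos(1.2934/2)=0.798077, s=sin(1.2934/2)=0.602556; N=√[24·1·6·1]=12.000000
k∈{0} keeps every argument non-negative
  k=0: (−1)^1·12.0000/(6)·0.7981^3·0.6026^1 = -0.612578
d^2_{2,1}(1.2934) = -0.612578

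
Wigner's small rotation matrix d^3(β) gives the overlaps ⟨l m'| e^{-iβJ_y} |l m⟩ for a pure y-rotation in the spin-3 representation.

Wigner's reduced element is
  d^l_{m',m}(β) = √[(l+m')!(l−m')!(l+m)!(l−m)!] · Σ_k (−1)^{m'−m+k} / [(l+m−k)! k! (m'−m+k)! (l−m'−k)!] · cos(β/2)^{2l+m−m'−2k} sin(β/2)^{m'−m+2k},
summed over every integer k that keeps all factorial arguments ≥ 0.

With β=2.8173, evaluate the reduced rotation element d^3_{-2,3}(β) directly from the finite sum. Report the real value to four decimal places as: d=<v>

d^3_{-2,3}(β=2.8173) via Wigner's sum:
Half-angle: c=0.161437, s=0.986883. N=√(1·120·720·1)=293.938769
The bounds max(0,m−m')=5 and min(l+m,l−m')=5 give 1 term
  k=5: (−1)^0·293.9388/(120)·0.1614^1·0.9869^5 = +0.370175
d^3_{-2,3}(2.8173) = +0.370175

d=0.3702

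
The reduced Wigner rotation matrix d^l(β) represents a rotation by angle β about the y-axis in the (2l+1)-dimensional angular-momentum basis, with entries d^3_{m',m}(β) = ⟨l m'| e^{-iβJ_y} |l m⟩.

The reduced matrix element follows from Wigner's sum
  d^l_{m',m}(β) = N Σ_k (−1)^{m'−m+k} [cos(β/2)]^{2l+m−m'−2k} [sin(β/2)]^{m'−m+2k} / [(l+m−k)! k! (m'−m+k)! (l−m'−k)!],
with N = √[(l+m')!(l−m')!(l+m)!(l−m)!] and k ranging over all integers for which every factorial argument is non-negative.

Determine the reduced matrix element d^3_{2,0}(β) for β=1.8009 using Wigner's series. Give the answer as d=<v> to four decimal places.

d^3_{2,0}(β=1.8009) via Wigner's sum:
Half-angle: c=0.621257, s=0.783607. N=√(120·1·6·6)=65.726707
Admissible k: 0..1 (factorial args all ≥0)
  k=0: (−1)^2·65.7267/(12)·0.6213^4·0.7836^2 = +0.501006
  k=1: (−1)^3·65.7267/(12)·0.6213^2·0.7836^4 = -0.797069
d^3_{2,0}(1.8009) = +0.501006 -0.797069 = -0.296063

d=-0.2961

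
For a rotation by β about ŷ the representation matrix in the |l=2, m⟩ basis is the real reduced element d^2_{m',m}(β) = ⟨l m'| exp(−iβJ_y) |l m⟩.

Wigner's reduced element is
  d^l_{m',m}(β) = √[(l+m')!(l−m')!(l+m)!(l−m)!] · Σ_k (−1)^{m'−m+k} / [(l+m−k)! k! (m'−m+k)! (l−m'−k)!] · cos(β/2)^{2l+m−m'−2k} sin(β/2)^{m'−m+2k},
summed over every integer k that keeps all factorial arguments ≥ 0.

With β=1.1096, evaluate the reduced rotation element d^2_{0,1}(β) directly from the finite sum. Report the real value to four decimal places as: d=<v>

d=0.4881

d^2_{0,1}(β=1.1096) via Wigner's sum:
With c≡cos(β/2)=0.850006 and s≡sin(β/2)=0.526773, N=[2·2·6·1]^{1/2}=4.898979
k: max(0,(1)−(0))=1 … min(2+(1),2−(0))=2
  k=1: (−1)^0·4.8990/(2)·0.8500^3·0.5268^1 = +0.792438
  k=2: (−1)^1·4.8990/(2)·0.8500^1·0.5268^3 = -0.304347
d^2_{0,1}(1.1096) = +0.792438 -0.304347 = +0.488091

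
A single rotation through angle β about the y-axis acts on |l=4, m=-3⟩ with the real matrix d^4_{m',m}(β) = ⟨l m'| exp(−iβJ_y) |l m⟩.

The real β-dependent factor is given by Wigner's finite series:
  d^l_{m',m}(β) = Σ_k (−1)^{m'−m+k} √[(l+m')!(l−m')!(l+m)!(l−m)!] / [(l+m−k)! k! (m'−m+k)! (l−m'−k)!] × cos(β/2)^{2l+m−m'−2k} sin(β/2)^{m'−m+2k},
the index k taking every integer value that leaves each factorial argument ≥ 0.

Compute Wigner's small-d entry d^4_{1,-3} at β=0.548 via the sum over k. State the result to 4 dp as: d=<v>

d=0.0580

d^4_{1,-3}(β=0.548) via Wigner's sum:
c=cos(0.548/2)=0.962696, s=sin(0.548/2)=0.270584; N=√[120·6·1·5040]=1904.940944
k∈{0,1} keeps every argument non-negative
  k=0: (−1)^4·1904.9409/(144)·0.9627^4·0.2706^4 = +0.060910
  k=1: (−1)^5·1904.9409/(240)·0.9627^2·0.2706^6 = -0.002887
d^4_{1,-3}(0.548) = +0.060910 -0.002887 = +0.058023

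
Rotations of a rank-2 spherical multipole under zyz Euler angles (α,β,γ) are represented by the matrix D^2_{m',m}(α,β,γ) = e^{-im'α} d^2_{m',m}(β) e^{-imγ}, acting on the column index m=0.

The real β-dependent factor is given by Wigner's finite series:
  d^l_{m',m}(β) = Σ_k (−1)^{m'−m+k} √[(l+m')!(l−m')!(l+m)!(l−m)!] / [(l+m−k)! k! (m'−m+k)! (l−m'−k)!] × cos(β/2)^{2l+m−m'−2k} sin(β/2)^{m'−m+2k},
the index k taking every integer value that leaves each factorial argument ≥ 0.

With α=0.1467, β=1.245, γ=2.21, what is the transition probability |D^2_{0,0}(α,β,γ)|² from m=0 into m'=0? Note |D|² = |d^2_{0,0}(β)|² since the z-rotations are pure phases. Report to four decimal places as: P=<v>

P=0.1200

Split into d^2_{0,0}(β=1.245) × two z-phases.
c=cos(1.245/2)=0.812423, s=sin(1.245/2)=0.583068; N=√[2·2·2·2]=4.000000
Admissible k: 0..2 (factorial args all ≥0)
  k=0: (−1)^0·4.0000/(4)·0.8124^4·0.5831^0 = +0.435642
  k=1: (−1)^1·4.0000/(1)·0.8124^2·0.5831^2 = -0.897559
  k=2: (−1)^2·4.0000/(4)·0.8124^0·0.5831^4 = +0.115578
d^2_{0,0}(1.245) = +0.435642 -0.897559 +0.115578 = -0.346339
|D^2_{0,0}|² = |d^2_{0,0}(β)|² = (-0.346339)² = 0.119951 (the z-rotation phases have unit modulus)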